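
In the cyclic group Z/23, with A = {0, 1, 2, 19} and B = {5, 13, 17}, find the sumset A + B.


Work in Z/23Z: reduce every sum a + b modulo 23.
Enumerate all 12 pairs:
a = 0: 0+5=5, 0+13=13, 0+17=17
a = 1: 1+5=6, 1+13=14, 1+17=18
a = 2: 2+5=7, 2+13=15, 2+17=19
a = 19: 19+5=1, 19+13=9, 19+17=13
Distinct residues collected: {1, 5, 6, 7, 9, 13, 14, 15, 17, 18, 19}
|A + B| = 11 (out of 23 total residues).

A + B = {1, 5, 6, 7, 9, 13, 14, 15, 17, 18, 19}


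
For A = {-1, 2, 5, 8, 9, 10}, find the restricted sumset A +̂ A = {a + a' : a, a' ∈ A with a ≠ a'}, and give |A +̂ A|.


Restricted sumset: A +̂ A = {a + a' : a ∈ A, a' ∈ A, a ≠ a'}.
Equivalently, take A + A and drop any sum 2a that is achievable ONLY as a + a for a ∈ A (i.e. sums representable only with equal summands).
Enumerate pairs (a, a') with a < a' (symmetric, so each unordered pair gives one sum; this covers all a ≠ a'):
  -1 + 2 = 1
  -1 + 5 = 4
  -1 + 8 = 7
  -1 + 9 = 8
  -1 + 10 = 9
  2 + 5 = 7
  2 + 8 = 10
  2 + 9 = 11
  2 + 10 = 12
  5 + 8 = 13
  5 + 9 = 14
  5 + 10 = 15
  8 + 9 = 17
  8 + 10 = 18
  9 + 10 = 19
Collected distinct sums: {1, 4, 7, 8, 9, 10, 11, 12, 13, 14, 15, 17, 18, 19}
|A +̂ A| = 14
(Reference bound: |A +̂ A| ≥ 2|A| - 3 for |A| ≥ 2, with |A| = 6 giving ≥ 9.)

|A +̂ A| = 14


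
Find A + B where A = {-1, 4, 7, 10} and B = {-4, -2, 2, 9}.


A + B = {a + b : a ∈ A, b ∈ B}.
Enumerate all |A|·|B| = 4·4 = 16 pairs (a, b) and collect distinct sums.
a = -1: -1+-4=-5, -1+-2=-3, -1+2=1, -1+9=8
a = 4: 4+-4=0, 4+-2=2, 4+2=6, 4+9=13
a = 7: 7+-4=3, 7+-2=5, 7+2=9, 7+9=16
a = 10: 10+-4=6, 10+-2=8, 10+2=12, 10+9=19
Collecting distinct sums: A + B = {-5, -3, 0, 1, 2, 3, 5, 6, 8, 9, 12, 13, 16, 19}
|A + B| = 14

A + B = {-5, -3, 0, 1, 2, 3, 5, 6, 8, 9, 12, 13, 16, 19}


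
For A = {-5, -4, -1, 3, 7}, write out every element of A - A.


A - A = {a - a' : a, a' ∈ A}.
Compute a - a' for each ordered pair (a, a'):
a = -5: -5--5=0, -5--4=-1, -5--1=-4, -5-3=-8, -5-7=-12
a = -4: -4--5=1, -4--4=0, -4--1=-3, -4-3=-7, -4-7=-11
a = -1: -1--5=4, -1--4=3, -1--1=0, -1-3=-4, -1-7=-8
a = 3: 3--5=8, 3--4=7, 3--1=4, 3-3=0, 3-7=-4
a = 7: 7--5=12, 7--4=11, 7--1=8, 7-3=4, 7-7=0
Collecting distinct values (and noting 0 appears from a-a):
A - A = {-12, -11, -8, -7, -4, -3, -1, 0, 1, 3, 4, 7, 8, 11, 12}
|A - A| = 15

A - A = {-12, -11, -8, -7, -4, -3, -1, 0, 1, 3, 4, 7, 8, 11, 12}


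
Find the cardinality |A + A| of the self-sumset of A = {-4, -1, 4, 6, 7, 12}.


A + A = {a + a' : a, a' ∈ A}; |A| = 6.
General bounds: 2|A| - 1 ≤ |A + A| ≤ |A|(|A|+1)/2, i.e. 11 ≤ |A + A| ≤ 21.
Lower bound 2|A|-1 is attained iff A is an arithmetic progression.
Enumerate sums a + a' for a ≤ a' (symmetric, so this suffices):
a = -4: -4+-4=-8, -4+-1=-5, -4+4=0, -4+6=2, -4+7=3, -4+12=8
a = -1: -1+-1=-2, -1+4=3, -1+6=5, -1+7=6, -1+12=11
a = 4: 4+4=8, 4+6=10, 4+7=11, 4+12=16
a = 6: 6+6=12, 6+7=13, 6+12=18
a = 7: 7+7=14, 7+12=19
a = 12: 12+12=24
Distinct sums: {-8, -5, -2, 0, 2, 3, 5, 6, 8, 10, 11, 12, 13, 14, 16, 18, 19, 24}
|A + A| = 18

|A + A| = 18


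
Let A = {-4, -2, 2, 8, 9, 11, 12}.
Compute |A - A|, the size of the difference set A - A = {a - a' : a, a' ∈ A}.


A - A = {a - a' : a, a' ∈ A}; |A| = 7.
Bounds: 2|A|-1 ≤ |A - A| ≤ |A|² - |A| + 1, i.e. 13 ≤ |A - A| ≤ 43.
Note: 0 ∈ A - A always (from a - a). The set is symmetric: if d ∈ A - A then -d ∈ A - A.
Enumerate nonzero differences d = a - a' with a > a' (then include -d):
Positive differences: {1, 2, 3, 4, 6, 7, 9, 10, 11, 12, 13, 14, 15, 16}
Full difference set: {0} ∪ (positive diffs) ∪ (negative diffs).
|A - A| = 1 + 2·14 = 29 (matches direct enumeration: 29).

|A - A| = 29


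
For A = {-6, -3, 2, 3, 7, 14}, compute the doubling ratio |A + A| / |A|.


|A| = 6.
Compute A + A by enumerating all 36 pairs.
A + A = {-12, -9, -6, -4, -3, -1, 0, 1, 4, 5, 6, 8, 9, 10, 11, 14, 16, 17, 21, 28}, so |A + A| = 20.
K = |A + A| / |A| = 20/6 = 10/3 ≈ 3.3333.
Reference: AP of size 6 gives K = 11/6 ≈ 1.8333; a fully generic set of size 6 gives K ≈ 3.5000.

|A| = 6, |A + A| = 20, K = 20/6 = 10/3.


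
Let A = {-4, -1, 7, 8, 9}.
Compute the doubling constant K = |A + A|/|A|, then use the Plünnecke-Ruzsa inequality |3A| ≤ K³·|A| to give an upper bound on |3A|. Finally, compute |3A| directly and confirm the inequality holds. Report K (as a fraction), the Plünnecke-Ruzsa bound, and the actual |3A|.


|A| = 5.
Step 1: Compute A + A by enumerating all 25 pairs.
A + A = {-8, -5, -2, 3, 4, 5, 6, 7, 8, 14, 15, 16, 17, 18}, so |A + A| = 14.
Step 2: Doubling constant K = |A + A|/|A| = 14/5 = 14/5 ≈ 2.8000.
Step 3: Plünnecke-Ruzsa gives |3A| ≤ K³·|A| = (2.8000)³ · 5 ≈ 109.7600.
Step 4: Compute 3A = A + A + A directly by enumerating all triples (a,b,c) ∈ A³; |3A| = 28.
Step 5: Check 28 ≤ 109.7600? Yes ✓.

K = 14/5, Plünnecke-Ruzsa bound K³|A| ≈ 109.7600, |3A| = 28, inequality holds.


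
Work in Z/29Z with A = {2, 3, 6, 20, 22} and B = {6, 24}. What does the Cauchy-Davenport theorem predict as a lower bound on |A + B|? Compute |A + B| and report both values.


Cauchy-Davenport: |A + B| ≥ min(p, |A| + |B| - 1) for A, B nonempty in Z/pZ.
|A| = 5, |B| = 2, p = 29.
CD lower bound = min(29, 5 + 2 - 1) = min(29, 6) = 6.
Compute A + B mod 29 directly:
a = 2: 2+6=8, 2+24=26
a = 3: 3+6=9, 3+24=27
a = 6: 6+6=12, 6+24=1
a = 20: 20+6=26, 20+24=15
a = 22: 22+6=28, 22+24=17
A + B = {1, 8, 9, 12, 15, 17, 26, 27, 28}, so |A + B| = 9.
Verify: 9 ≥ 6? Yes ✓.

CD lower bound = 6, actual |A + B| = 9.


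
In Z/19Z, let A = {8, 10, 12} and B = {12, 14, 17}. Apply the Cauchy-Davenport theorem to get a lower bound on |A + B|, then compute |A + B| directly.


Cauchy-Davenport: |A + B| ≥ min(p, |A| + |B| - 1) for A, B nonempty in Z/pZ.
|A| = 3, |B| = 3, p = 19.
CD lower bound = min(19, 3 + 3 - 1) = min(19, 5) = 5.
Compute A + B mod 19 directly:
a = 8: 8+12=1, 8+14=3, 8+17=6
a = 10: 10+12=3, 10+14=5, 10+17=8
a = 12: 12+12=5, 12+14=7, 12+17=10
A + B = {1, 3, 5, 6, 7, 8, 10}, so |A + B| = 7.
Verify: 7 ≥ 5? Yes ✓.

CD lower bound = 5, actual |A + B| = 7.


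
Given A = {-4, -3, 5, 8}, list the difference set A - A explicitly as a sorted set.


A - A = {a - a' : a, a' ∈ A}.
Compute a - a' for each ordered pair (a, a'):
a = -4: -4--4=0, -4--3=-1, -4-5=-9, -4-8=-12
a = -3: -3--4=1, -3--3=0, -3-5=-8, -3-8=-11
a = 5: 5--4=9, 5--3=8, 5-5=0, 5-8=-3
a = 8: 8--4=12, 8--3=11, 8-5=3, 8-8=0
Collecting distinct values (and noting 0 appears from a-a):
A - A = {-12, -11, -9, -8, -3, -1, 0, 1, 3, 8, 9, 11, 12}
|A - A| = 13

A - A = {-12, -11, -9, -8, -3, -1, 0, 1, 3, 8, 9, 11, 12}


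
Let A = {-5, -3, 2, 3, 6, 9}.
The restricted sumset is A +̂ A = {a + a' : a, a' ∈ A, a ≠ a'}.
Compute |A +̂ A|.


Restricted sumset: A +̂ A = {a + a' : a ∈ A, a' ∈ A, a ≠ a'}.
Equivalently, take A + A and drop any sum 2a that is achievable ONLY as a + a for a ∈ A (i.e. sums representable only with equal summands).
Enumerate pairs (a, a') with a < a' (symmetric, so each unordered pair gives one sum; this covers all a ≠ a'):
  -5 + -3 = -8
  -5 + 2 = -3
  -5 + 3 = -2
  -5 + 6 = 1
  -5 + 9 = 4
  -3 + 2 = -1
  -3 + 3 = 0
  -3 + 6 = 3
  -3 + 9 = 6
  2 + 3 = 5
  2 + 6 = 8
  2 + 9 = 11
  3 + 6 = 9
  3 + 9 = 12
  6 + 9 = 15
Collected distinct sums: {-8, -3, -2, -1, 0, 1, 3, 4, 5, 6, 8, 9, 11, 12, 15}
|A +̂ A| = 15
(Reference bound: |A +̂ A| ≥ 2|A| - 3 for |A| ≥ 2, with |A| = 6 giving ≥ 9.)

|A +̂ A| = 15


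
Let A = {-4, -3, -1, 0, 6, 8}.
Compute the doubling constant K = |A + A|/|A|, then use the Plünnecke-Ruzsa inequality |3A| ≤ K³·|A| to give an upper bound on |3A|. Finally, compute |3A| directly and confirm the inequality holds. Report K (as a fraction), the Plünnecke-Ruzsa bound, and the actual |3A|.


|A| = 6.
Step 1: Compute A + A by enumerating all 36 pairs.
A + A = {-8, -7, -6, -5, -4, -3, -2, -1, 0, 2, 3, 4, 5, 6, 7, 8, 12, 14, 16}, so |A + A| = 19.
Step 2: Doubling constant K = |A + A|/|A| = 19/6 = 19/6 ≈ 3.1667.
Step 3: Plünnecke-Ruzsa gives |3A| ≤ K³·|A| = (3.1667)³ · 6 ≈ 190.5278.
Step 4: Compute 3A = A + A + A directly by enumerating all triples (a,b,c) ∈ A³; |3A| = 33.
Step 5: Check 33 ≤ 190.5278? Yes ✓.

K = 19/6, Plünnecke-Ruzsa bound K³|A| ≈ 190.5278, |3A| = 33, inequality holds.


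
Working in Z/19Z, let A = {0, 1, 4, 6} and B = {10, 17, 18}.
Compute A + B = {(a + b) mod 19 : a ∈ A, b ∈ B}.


Work in Z/19Z: reduce every sum a + b modulo 19.
Enumerate all 12 pairs:
a = 0: 0+10=10, 0+17=17, 0+18=18
a = 1: 1+10=11, 1+17=18, 1+18=0
a = 4: 4+10=14, 4+17=2, 4+18=3
a = 6: 6+10=16, 6+17=4, 6+18=5
Distinct residues collected: {0, 2, 3, 4, 5, 10, 11, 14, 16, 17, 18}
|A + B| = 11 (out of 19 total residues).

A + B = {0, 2, 3, 4, 5, 10, 11, 14, 16, 17, 18}


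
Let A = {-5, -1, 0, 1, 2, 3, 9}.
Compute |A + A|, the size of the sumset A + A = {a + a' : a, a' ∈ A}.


A + A = {a + a' : a, a' ∈ A}; |A| = 7.
General bounds: 2|A| - 1 ≤ |A + A| ≤ |A|(|A|+1)/2, i.e. 13 ≤ |A + A| ≤ 28.
Lower bound 2|A|-1 is attained iff A is an arithmetic progression.
Enumerate sums a + a' for a ≤ a' (symmetric, so this suffices):
a = -5: -5+-5=-10, -5+-1=-6, -5+0=-5, -5+1=-4, -5+2=-3, -5+3=-2, -5+9=4
a = -1: -1+-1=-2, -1+0=-1, -1+1=0, -1+2=1, -1+3=2, -1+9=8
a = 0: 0+0=0, 0+1=1, 0+2=2, 0+3=3, 0+9=9
a = 1: 1+1=2, 1+2=3, 1+3=4, 1+9=10
a = 2: 2+2=4, 2+3=5, 2+9=11
a = 3: 3+3=6, 3+9=12
a = 9: 9+9=18
Distinct sums: {-10, -6, -5, -4, -3, -2, -1, 0, 1, 2, 3, 4, 5, 6, 8, 9, 10, 11, 12, 18}
|A + A| = 20

|A + A| = 20


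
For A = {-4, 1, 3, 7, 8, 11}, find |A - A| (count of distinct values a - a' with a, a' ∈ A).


A - A = {a - a' : a, a' ∈ A}; |A| = 6.
Bounds: 2|A|-1 ≤ |A - A| ≤ |A|² - |A| + 1, i.e. 11 ≤ |A - A| ≤ 31.
Note: 0 ∈ A - A always (from a - a). The set is symmetric: if d ∈ A - A then -d ∈ A - A.
Enumerate nonzero differences d = a - a' with a > a' (then include -d):
Positive differences: {1, 2, 3, 4, 5, 6, 7, 8, 10, 11, 12, 15}
Full difference set: {0} ∪ (positive diffs) ∪ (negative diffs).
|A - A| = 1 + 2·12 = 25 (matches direct enumeration: 25).

|A - A| = 25


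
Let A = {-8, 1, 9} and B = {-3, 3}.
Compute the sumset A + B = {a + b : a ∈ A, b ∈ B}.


A + B = {a + b : a ∈ A, b ∈ B}.
Enumerate all |A|·|B| = 3·2 = 6 pairs (a, b) and collect distinct sums.
a = -8: -8+-3=-11, -8+3=-5
a = 1: 1+-3=-2, 1+3=4
a = 9: 9+-3=6, 9+3=12
Collecting distinct sums: A + B = {-11, -5, -2, 4, 6, 12}
|A + B| = 6

A + B = {-11, -5, -2, 4, 6, 12}


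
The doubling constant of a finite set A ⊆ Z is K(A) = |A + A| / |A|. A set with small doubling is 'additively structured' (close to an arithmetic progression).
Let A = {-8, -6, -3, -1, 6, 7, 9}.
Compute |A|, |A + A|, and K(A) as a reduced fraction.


|A| = 7.
Compute A + A by enumerating all 49 pairs.
A + A = {-16, -14, -12, -11, -9, -7, -6, -4, -2, -1, 0, 1, 3, 4, 5, 6, 8, 12, 13, 14, 15, 16, 18}, so |A + A| = 23.
K = |A + A| / |A| = 23/7 (already in lowest terms) ≈ 3.2857.
Reference: AP of size 7 gives K = 13/7 ≈ 1.8571; a fully generic set of size 7 gives K ≈ 4.0000.

|A| = 7, |A + A| = 23, K = 23/7.


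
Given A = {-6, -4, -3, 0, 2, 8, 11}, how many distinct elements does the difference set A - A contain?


A - A = {a - a' : a, a' ∈ A}; |A| = 7.
Bounds: 2|A|-1 ≤ |A - A| ≤ |A|² - |A| + 1, i.e. 13 ≤ |A - A| ≤ 43.
Note: 0 ∈ A - A always (from a - a). The set is symmetric: if d ∈ A - A then -d ∈ A - A.
Enumerate nonzero differences d = a - a' with a > a' (then include -d):
Positive differences: {1, 2, 3, 4, 5, 6, 8, 9, 11, 12, 14, 15, 17}
Full difference set: {0} ∪ (positive diffs) ∪ (negative diffs).
|A - A| = 1 + 2·13 = 27 (matches direct enumeration: 27).

|A - A| = 27


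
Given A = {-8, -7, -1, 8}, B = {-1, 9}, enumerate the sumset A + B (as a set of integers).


A + B = {a + b : a ∈ A, b ∈ B}.
Enumerate all |A|·|B| = 4·2 = 8 pairs (a, b) and collect distinct sums.
a = -8: -8+-1=-9, -8+9=1
a = -7: -7+-1=-8, -7+9=2
a = -1: -1+-1=-2, -1+9=8
a = 8: 8+-1=7, 8+9=17
Collecting distinct sums: A + B = {-9, -8, -2, 1, 2, 7, 8, 17}
|A + B| = 8

A + B = {-9, -8, -2, 1, 2, 7, 8, 17}


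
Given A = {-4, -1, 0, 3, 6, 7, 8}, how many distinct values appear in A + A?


A + A = {a + a' : a, a' ∈ A}; |A| = 7.
General bounds: 2|A| - 1 ≤ |A + A| ≤ |A|(|A|+1)/2, i.e. 13 ≤ |A + A| ≤ 28.
Lower bound 2|A|-1 is attained iff A is an arithmetic progression.
Enumerate sums a + a' for a ≤ a' (symmetric, so this suffices):
a = -4: -4+-4=-8, -4+-1=-5, -4+0=-4, -4+3=-1, -4+6=2, -4+7=3, -4+8=4
a = -1: -1+-1=-2, -1+0=-1, -1+3=2, -1+6=5, -1+7=6, -1+8=7
a = 0: 0+0=0, 0+3=3, 0+6=6, 0+7=7, 0+8=8
a = 3: 3+3=6, 3+6=9, 3+7=10, 3+8=11
a = 6: 6+6=12, 6+7=13, 6+8=14
a = 7: 7+7=14, 7+8=15
a = 8: 8+8=16
Distinct sums: {-8, -5, -4, -2, -1, 0, 2, 3, 4, 5, 6, 7, 8, 9, 10, 11, 12, 13, 14, 15, 16}
|A + A| = 21

|A + A| = 21


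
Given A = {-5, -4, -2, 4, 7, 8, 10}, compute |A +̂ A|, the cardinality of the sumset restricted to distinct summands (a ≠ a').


Restricted sumset: A +̂ A = {a + a' : a ∈ A, a' ∈ A, a ≠ a'}.
Equivalently, take A + A and drop any sum 2a that is achievable ONLY as a + a for a ∈ A (i.e. sums representable only with equal summands).
Enumerate pairs (a, a') with a < a' (symmetric, so each unordered pair gives one sum; this covers all a ≠ a'):
  -5 + -4 = -9
  -5 + -2 = -7
  -5 + 4 = -1
  -5 + 7 = 2
  -5 + 8 = 3
  -5 + 10 = 5
  -4 + -2 = -6
  -4 + 4 = 0
  -4 + 7 = 3
  -4 + 8 = 4
  -4 + 10 = 6
  -2 + 4 = 2
  -2 + 7 = 5
  -2 + 8 = 6
  -2 + 10 = 8
  4 + 7 = 11
  4 + 8 = 12
  4 + 10 = 14
  7 + 8 = 15
  7 + 10 = 17
  8 + 10 = 18
Collected distinct sums: {-9, -7, -6, -1, 0, 2, 3, 4, 5, 6, 8, 11, 12, 14, 15, 17, 18}
|A +̂ A| = 17
(Reference bound: |A +̂ A| ≥ 2|A| - 3 for |A| ≥ 2, with |A| = 7 giving ≥ 11.)

|A +̂ A| = 17


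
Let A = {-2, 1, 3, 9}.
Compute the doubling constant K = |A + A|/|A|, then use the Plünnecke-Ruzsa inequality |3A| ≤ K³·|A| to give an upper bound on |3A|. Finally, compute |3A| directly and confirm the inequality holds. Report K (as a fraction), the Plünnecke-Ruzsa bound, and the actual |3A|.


|A| = 4.
Step 1: Compute A + A by enumerating all 16 pairs.
A + A = {-4, -1, 1, 2, 4, 6, 7, 10, 12, 18}, so |A + A| = 10.
Step 2: Doubling constant K = |A + A|/|A| = 10/4 = 10/4 ≈ 2.5000.
Step 3: Plünnecke-Ruzsa gives |3A| ≤ K³·|A| = (2.5000)³ · 4 ≈ 62.5000.
Step 4: Compute 3A = A + A + A directly by enumerating all triples (a,b,c) ∈ A³; |3A| = 19.
Step 5: Check 19 ≤ 62.5000? Yes ✓.

K = 10/4, Plünnecke-Ruzsa bound K³|A| ≈ 62.5000, |3A| = 19, inequality holds.


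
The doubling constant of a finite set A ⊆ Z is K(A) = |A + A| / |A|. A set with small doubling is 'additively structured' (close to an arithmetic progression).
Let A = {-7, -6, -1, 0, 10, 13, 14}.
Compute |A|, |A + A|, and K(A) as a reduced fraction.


|A| = 7.
Compute A + A by enumerating all 49 pairs.
A + A = {-14, -13, -12, -8, -7, -6, -2, -1, 0, 3, 4, 6, 7, 8, 9, 10, 12, 13, 14, 20, 23, 24, 26, 27, 28}, so |A + A| = 25.
K = |A + A| / |A| = 25/7 (already in lowest terms) ≈ 3.5714.
Reference: AP of size 7 gives K = 13/7 ≈ 1.8571; a fully generic set of size 7 gives K ≈ 4.0000.

|A| = 7, |A + A| = 25, K = 25/7.


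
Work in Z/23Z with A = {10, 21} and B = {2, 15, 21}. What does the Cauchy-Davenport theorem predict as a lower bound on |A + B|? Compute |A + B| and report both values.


Cauchy-Davenport: |A + B| ≥ min(p, |A| + |B| - 1) for A, B nonempty in Z/pZ.
|A| = 2, |B| = 3, p = 23.
CD lower bound = min(23, 2 + 3 - 1) = min(23, 4) = 4.
Compute A + B mod 23 directly:
a = 10: 10+2=12, 10+15=2, 10+21=8
a = 21: 21+2=0, 21+15=13, 21+21=19
A + B = {0, 2, 8, 12, 13, 19}, so |A + B| = 6.
Verify: 6 ≥ 4? Yes ✓.

CD lower bound = 4, actual |A + B| = 6.


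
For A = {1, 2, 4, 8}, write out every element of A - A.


A - A = {a - a' : a, a' ∈ A}.
Compute a - a' for each ordered pair (a, a'):
a = 1: 1-1=0, 1-2=-1, 1-4=-3, 1-8=-7
a = 2: 2-1=1, 2-2=0, 2-4=-2, 2-8=-6
a = 4: 4-1=3, 4-2=2, 4-4=0, 4-8=-4
a = 8: 8-1=7, 8-2=6, 8-4=4, 8-8=0
Collecting distinct values (and noting 0 appears from a-a):
A - A = {-7, -6, -4, -3, -2, -1, 0, 1, 2, 3, 4, 6, 7}
|A - A| = 13

A - A = {-7, -6, -4, -3, -2, -1, 0, 1, 2, 3, 4, 6, 7}


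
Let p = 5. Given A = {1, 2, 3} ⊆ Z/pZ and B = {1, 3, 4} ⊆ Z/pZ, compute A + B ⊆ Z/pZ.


Work in Z/5Z: reduce every sum a + b modulo 5.
Enumerate all 9 pairs:
a = 1: 1+1=2, 1+3=4, 1+4=0
a = 2: 2+1=3, 2+3=0, 2+4=1
a = 3: 3+1=4, 3+3=1, 3+4=2
Distinct residues collected: {0, 1, 2, 3, 4}
|A + B| = 5 (out of 5 total residues).

A + B = {0, 1, 2, 3, 4}


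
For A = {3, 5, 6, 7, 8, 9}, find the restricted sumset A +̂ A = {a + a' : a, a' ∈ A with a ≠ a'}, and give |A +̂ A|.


Restricted sumset: A +̂ A = {a + a' : a ∈ A, a' ∈ A, a ≠ a'}.
Equivalently, take A + A and drop any sum 2a that is achievable ONLY as a + a for a ∈ A (i.e. sums representable only with equal summands).
Enumerate pairs (a, a') with a < a' (symmetric, so each unordered pair gives one sum; this covers all a ≠ a'):
  3 + 5 = 8
  3 + 6 = 9
  3 + 7 = 10
  3 + 8 = 11
  3 + 9 = 12
  5 + 6 = 11
  5 + 7 = 12
  5 + 8 = 13
  5 + 9 = 14
  6 + 7 = 13
  6 + 8 = 14
  6 + 9 = 15
  7 + 8 = 15
  7 + 9 = 16
  8 + 9 = 17
Collected distinct sums: {8, 9, 10, 11, 12, 13, 14, 15, 16, 17}
|A +̂ A| = 10
(Reference bound: |A +̂ A| ≥ 2|A| - 3 for |A| ≥ 2, with |A| = 6 giving ≥ 9.)

|A +̂ A| = 10


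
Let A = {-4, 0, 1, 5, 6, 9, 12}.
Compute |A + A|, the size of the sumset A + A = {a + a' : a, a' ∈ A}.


A + A = {a + a' : a, a' ∈ A}; |A| = 7.
General bounds: 2|A| - 1 ≤ |A + A| ≤ |A|(|A|+1)/2, i.e. 13 ≤ |A + A| ≤ 28.
Lower bound 2|A|-1 is attained iff A is an arithmetic progression.
Enumerate sums a + a' for a ≤ a' (symmetric, so this suffices):
a = -4: -4+-4=-8, -4+0=-4, -4+1=-3, -4+5=1, -4+6=2, -4+9=5, -4+12=8
a = 0: 0+0=0, 0+1=1, 0+5=5, 0+6=6, 0+9=9, 0+12=12
a = 1: 1+1=2, 1+5=6, 1+6=7, 1+9=10, 1+12=13
a = 5: 5+5=10, 5+6=11, 5+9=14, 5+12=17
a = 6: 6+6=12, 6+9=15, 6+12=18
a = 9: 9+9=18, 9+12=21
a = 12: 12+12=24
Distinct sums: {-8, -4, -3, 0, 1, 2, 5, 6, 7, 8, 9, 10, 11, 12, 13, 14, 15, 17, 18, 21, 24}
|A + A| = 21

|A + A| = 21


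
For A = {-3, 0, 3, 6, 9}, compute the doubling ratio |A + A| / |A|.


|A| = 5.
Compute A + A by enumerating all 25 pairs.
A + A = {-6, -3, 0, 3, 6, 9, 12, 15, 18}, so |A + A| = 9.
K = |A + A| / |A| = 9/5 (already in lowest terms) ≈ 1.8000.
Reference: AP of size 5 gives K = 9/5 ≈ 1.8000; a fully generic set of size 5 gives K ≈ 3.0000.

|A| = 5, |A + A| = 9, K = 9/5.


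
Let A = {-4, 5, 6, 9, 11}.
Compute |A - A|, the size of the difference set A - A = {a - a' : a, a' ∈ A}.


A - A = {a - a' : a, a' ∈ A}; |A| = 5.
Bounds: 2|A|-1 ≤ |A - A| ≤ |A|² - |A| + 1, i.e. 9 ≤ |A - A| ≤ 21.
Note: 0 ∈ A - A always (from a - a). The set is symmetric: if d ∈ A - A then -d ∈ A - A.
Enumerate nonzero differences d = a - a' with a > a' (then include -d):
Positive differences: {1, 2, 3, 4, 5, 6, 9, 10, 13, 15}
Full difference set: {0} ∪ (positive diffs) ∪ (negative diffs).
|A - A| = 1 + 2·10 = 21 (matches direct enumeration: 21).

|A - A| = 21


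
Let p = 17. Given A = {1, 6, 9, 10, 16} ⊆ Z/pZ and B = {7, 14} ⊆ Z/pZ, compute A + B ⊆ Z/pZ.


Work in Z/17Z: reduce every sum a + b modulo 17.
Enumerate all 10 pairs:
a = 1: 1+7=8, 1+14=15
a = 6: 6+7=13, 6+14=3
a = 9: 9+7=16, 9+14=6
a = 10: 10+7=0, 10+14=7
a = 16: 16+7=6, 16+14=13
Distinct residues collected: {0, 3, 6, 7, 8, 13, 15, 16}
|A + B| = 8 (out of 17 total residues).

A + B = {0, 3, 6, 7, 8, 13, 15, 16}


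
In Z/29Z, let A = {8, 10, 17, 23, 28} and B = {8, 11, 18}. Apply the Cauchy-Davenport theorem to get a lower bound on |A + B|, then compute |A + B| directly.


Cauchy-Davenport: |A + B| ≥ min(p, |A| + |B| - 1) for A, B nonempty in Z/pZ.
|A| = 5, |B| = 3, p = 29.
CD lower bound = min(29, 5 + 3 - 1) = min(29, 7) = 7.
Compute A + B mod 29 directly:
a = 8: 8+8=16, 8+11=19, 8+18=26
a = 10: 10+8=18, 10+11=21, 10+18=28
a = 17: 17+8=25, 17+11=28, 17+18=6
a = 23: 23+8=2, 23+11=5, 23+18=12
a = 28: 28+8=7, 28+11=10, 28+18=17
A + B = {2, 5, 6, 7, 10, 12, 16, 17, 18, 19, 21, 25, 26, 28}, so |A + B| = 14.
Verify: 14 ≥ 7? Yes ✓.

CD lower bound = 7, actual |A + B| = 14.


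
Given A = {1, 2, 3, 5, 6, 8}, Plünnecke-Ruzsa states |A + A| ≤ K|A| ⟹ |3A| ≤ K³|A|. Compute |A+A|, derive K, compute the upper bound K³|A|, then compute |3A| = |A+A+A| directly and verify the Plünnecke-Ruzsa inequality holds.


|A| = 6.
Step 1: Compute A + A by enumerating all 36 pairs.
A + A = {2, 3, 4, 5, 6, 7, 8, 9, 10, 11, 12, 13, 14, 16}, so |A + A| = 14.
Step 2: Doubling constant K = |A + A|/|A| = 14/6 = 14/6 ≈ 2.3333.
Step 3: Plünnecke-Ruzsa gives |3A| ≤ K³·|A| = (2.3333)³ · 6 ≈ 76.2222.
Step 4: Compute 3A = A + A + A directly by enumerating all triples (a,b,c) ∈ A³; |3A| = 21.
Step 5: Check 21 ≤ 76.2222? Yes ✓.

K = 14/6, Plünnecke-Ruzsa bound K³|A| ≈ 76.2222, |3A| = 21, inequality holds.


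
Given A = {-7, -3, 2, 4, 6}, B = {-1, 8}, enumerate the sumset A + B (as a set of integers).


A + B = {a + b : a ∈ A, b ∈ B}.
Enumerate all |A|·|B| = 5·2 = 10 pairs (a, b) and collect distinct sums.
a = -7: -7+-1=-8, -7+8=1
a = -3: -3+-1=-4, -3+8=5
a = 2: 2+-1=1, 2+8=10
a = 4: 4+-1=3, 4+8=12
a = 6: 6+-1=5, 6+8=14
Collecting distinct sums: A + B = {-8, -4, 1, 3, 5, 10, 12, 14}
|A + B| = 8

A + B = {-8, -4, 1, 3, 5, 10, 12, 14}


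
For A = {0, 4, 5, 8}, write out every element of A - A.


A - A = {a - a' : a, a' ∈ A}.
Compute a - a' for each ordered pair (a, a'):
a = 0: 0-0=0, 0-4=-4, 0-5=-5, 0-8=-8
a = 4: 4-0=4, 4-4=0, 4-5=-1, 4-8=-4
a = 5: 5-0=5, 5-4=1, 5-5=0, 5-8=-3
a = 8: 8-0=8, 8-4=4, 8-5=3, 8-8=0
Collecting distinct values (and noting 0 appears from a-a):
A - A = {-8, -5, -4, -3, -1, 0, 1, 3, 4, 5, 8}
|A - A| = 11

A - A = {-8, -5, -4, -3, -1, 0, 1, 3, 4, 5, 8}


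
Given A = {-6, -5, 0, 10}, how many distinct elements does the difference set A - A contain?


A - A = {a - a' : a, a' ∈ A}; |A| = 4.
Bounds: 2|A|-1 ≤ |A - A| ≤ |A|² - |A| + 1, i.e. 7 ≤ |A - A| ≤ 13.
Note: 0 ∈ A - A always (from a - a). The set is symmetric: if d ∈ A - A then -d ∈ A - A.
Enumerate nonzero differences d = a - a' with a > a' (then include -d):
Positive differences: {1, 5, 6, 10, 15, 16}
Full difference set: {0} ∪ (positive diffs) ∪ (negative diffs).
|A - A| = 1 + 2·6 = 13 (matches direct enumeration: 13).

|A - A| = 13


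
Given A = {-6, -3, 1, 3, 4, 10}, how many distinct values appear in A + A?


A + A = {a + a' : a, a' ∈ A}; |A| = 6.
General bounds: 2|A| - 1 ≤ |A + A| ≤ |A|(|A|+1)/2, i.e. 11 ≤ |A + A| ≤ 21.
Lower bound 2|A|-1 is attained iff A is an arithmetic progression.
Enumerate sums a + a' for a ≤ a' (symmetric, so this suffices):
a = -6: -6+-6=-12, -6+-3=-9, -6+1=-5, -6+3=-3, -6+4=-2, -6+10=4
a = -3: -3+-3=-6, -3+1=-2, -3+3=0, -3+4=1, -3+10=7
a = 1: 1+1=2, 1+3=4, 1+4=5, 1+10=11
a = 3: 3+3=6, 3+4=7, 3+10=13
a = 4: 4+4=8, 4+10=14
a = 10: 10+10=20
Distinct sums: {-12, -9, -6, -5, -3, -2, 0, 1, 2, 4, 5, 6, 7, 8, 11, 13, 14, 20}
|A + A| = 18

|A + A| = 18


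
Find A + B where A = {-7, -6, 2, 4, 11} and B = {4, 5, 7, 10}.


A + B = {a + b : a ∈ A, b ∈ B}.
Enumerate all |A|·|B| = 5·4 = 20 pairs (a, b) and collect distinct sums.
a = -7: -7+4=-3, -7+5=-2, -7+7=0, -7+10=3
a = -6: -6+4=-2, -6+5=-1, -6+7=1, -6+10=4
a = 2: 2+4=6, 2+5=7, 2+7=9, 2+10=12
a = 4: 4+4=8, 4+5=9, 4+7=11, 4+10=14
a = 11: 11+4=15, 11+5=16, 11+7=18, 11+10=21
Collecting distinct sums: A + B = {-3, -2, -1, 0, 1, 3, 4, 6, 7, 8, 9, 11, 12, 14, 15, 16, 18, 21}
|A + B| = 18

A + B = {-3, -2, -1, 0, 1, 3, 4, 6, 7, 8, 9, 11, 12, 14, 15, 16, 18, 21}


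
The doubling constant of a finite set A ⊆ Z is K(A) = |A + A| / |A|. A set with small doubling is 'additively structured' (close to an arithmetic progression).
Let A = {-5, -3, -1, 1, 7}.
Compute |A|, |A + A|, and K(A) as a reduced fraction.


|A| = 5.
Compute A + A by enumerating all 25 pairs.
A + A = {-10, -8, -6, -4, -2, 0, 2, 4, 6, 8, 14}, so |A + A| = 11.
K = |A + A| / |A| = 11/5 (already in lowest terms) ≈ 2.2000.
Reference: AP of size 5 gives K = 9/5 ≈ 1.8000; a fully generic set of size 5 gives K ≈ 3.0000.

|A| = 5, |A + A| = 11, K = 11/5.


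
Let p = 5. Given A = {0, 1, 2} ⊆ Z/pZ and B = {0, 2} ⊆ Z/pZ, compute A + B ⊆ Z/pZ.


Work in Z/5Z: reduce every sum a + b modulo 5.
Enumerate all 6 pairs:
a = 0: 0+0=0, 0+2=2
a = 1: 1+0=1, 1+2=3
a = 2: 2+0=2, 2+2=4
Distinct residues collected: {0, 1, 2, 3, 4}
|A + B| = 5 (out of 5 total residues).

A + B = {0, 1, 2, 3, 4}


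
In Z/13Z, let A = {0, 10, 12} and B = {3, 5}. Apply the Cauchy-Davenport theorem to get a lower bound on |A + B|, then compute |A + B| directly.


Cauchy-Davenport: |A + B| ≥ min(p, |A| + |B| - 1) for A, B nonempty in Z/pZ.
|A| = 3, |B| = 2, p = 13.
CD lower bound = min(13, 3 + 2 - 1) = min(13, 4) = 4.
Compute A + B mod 13 directly:
a = 0: 0+3=3, 0+5=5
a = 10: 10+3=0, 10+5=2
a = 12: 12+3=2, 12+5=4
A + B = {0, 2, 3, 4, 5}, so |A + B| = 5.
Verify: 5 ≥ 4? Yes ✓.

CD lower bound = 4, actual |A + B| = 5.


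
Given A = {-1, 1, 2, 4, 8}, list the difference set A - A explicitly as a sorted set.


A - A = {a - a' : a, a' ∈ A}.
Compute a - a' for each ordered pair (a, a'):
a = -1: -1--1=0, -1-1=-2, -1-2=-3, -1-4=-5, -1-8=-9
a = 1: 1--1=2, 1-1=0, 1-2=-1, 1-4=-3, 1-8=-7
a = 2: 2--1=3, 2-1=1, 2-2=0, 2-4=-2, 2-8=-6
a = 4: 4--1=5, 4-1=3, 4-2=2, 4-4=0, 4-8=-4
a = 8: 8--1=9, 8-1=7, 8-2=6, 8-4=4, 8-8=0
Collecting distinct values (and noting 0 appears from a-a):
A - A = {-9, -7, -6, -5, -4, -3, -2, -1, 0, 1, 2, 3, 4, 5, 6, 7, 9}
|A - A| = 17

A - A = {-9, -7, -6, -5, -4, -3, -2, -1, 0, 1, 2, 3, 4, 5, 6, 7, 9}


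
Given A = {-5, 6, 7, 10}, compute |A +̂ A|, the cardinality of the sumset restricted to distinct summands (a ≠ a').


Restricted sumset: A +̂ A = {a + a' : a ∈ A, a' ∈ A, a ≠ a'}.
Equivalently, take A + A and drop any sum 2a that is achievable ONLY as a + a for a ∈ A (i.e. sums representable only with equal summands).
Enumerate pairs (a, a') with a < a' (symmetric, so each unordered pair gives one sum; this covers all a ≠ a'):
  -5 + 6 = 1
  -5 + 7 = 2
  -5 + 10 = 5
  6 + 7 = 13
  6 + 10 = 16
  7 + 10 = 17
Collected distinct sums: {1, 2, 5, 13, 16, 17}
|A +̂ A| = 6
(Reference bound: |A +̂ A| ≥ 2|A| - 3 for |A| ≥ 2, with |A| = 4 giving ≥ 5.)

|A +̂ A| = 6


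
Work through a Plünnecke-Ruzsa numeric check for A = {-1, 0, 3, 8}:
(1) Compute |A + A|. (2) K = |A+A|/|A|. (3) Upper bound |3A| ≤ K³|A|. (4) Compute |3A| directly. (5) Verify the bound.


|A| = 4.
Step 1: Compute A + A by enumerating all 16 pairs.
A + A = {-2, -1, 0, 2, 3, 6, 7, 8, 11, 16}, so |A + A| = 10.
Step 2: Doubling constant K = |A + A|/|A| = 10/4 = 10/4 ≈ 2.5000.
Step 3: Plünnecke-Ruzsa gives |3A| ≤ K³·|A| = (2.5000)³ · 4 ≈ 62.5000.
Step 4: Compute 3A = A + A + A directly by enumerating all triples (a,b,c) ∈ A³; |3A| = 19.
Step 5: Check 19 ≤ 62.5000? Yes ✓.

K = 10/4, Plünnecke-Ruzsa bound K³|A| ≈ 62.5000, |3A| = 19, inequality holds.


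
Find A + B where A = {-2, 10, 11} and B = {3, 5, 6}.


A + B = {a + b : a ∈ A, b ∈ B}.
Enumerate all |A|·|B| = 3·3 = 9 pairs (a, b) and collect distinct sums.
a = -2: -2+3=1, -2+5=3, -2+6=4
a = 10: 10+3=13, 10+5=15, 10+6=16
a = 11: 11+3=14, 11+5=16, 11+6=17
Collecting distinct sums: A + B = {1, 3, 4, 13, 14, 15, 16, 17}
|A + B| = 8

A + B = {1, 3, 4, 13, 14, 15, 16, 17}


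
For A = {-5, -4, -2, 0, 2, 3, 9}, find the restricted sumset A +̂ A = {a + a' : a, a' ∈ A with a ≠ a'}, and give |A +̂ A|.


Restricted sumset: A +̂ A = {a + a' : a ∈ A, a' ∈ A, a ≠ a'}.
Equivalently, take A + A and drop any sum 2a that is achievable ONLY as a + a for a ∈ A (i.e. sums representable only with equal summands).
Enumerate pairs (a, a') with a < a' (symmetric, so each unordered pair gives one sum; this covers all a ≠ a'):
  -5 + -4 = -9
  -5 + -2 = -7
  -5 + 0 = -5
  -5 + 2 = -3
  -5 + 3 = -2
  -5 + 9 = 4
  -4 + -2 = -6
  -4 + 0 = -4
  -4 + 2 = -2
  -4 + 3 = -1
  -4 + 9 = 5
  -2 + 0 = -2
  -2 + 2 = 0
  -2 + 3 = 1
  -2 + 9 = 7
  0 + 2 = 2
  0 + 3 = 3
  0 + 9 = 9
  2 + 3 = 5
  2 + 9 = 11
  3 + 9 = 12
Collected distinct sums: {-9, -7, -6, -5, -4, -3, -2, -1, 0, 1, 2, 3, 4, 5, 7, 9, 11, 12}
|A +̂ A| = 18
(Reference bound: |A +̂ A| ≥ 2|A| - 3 for |A| ≥ 2, with |A| = 7 giving ≥ 11.)

|A +̂ A| = 18


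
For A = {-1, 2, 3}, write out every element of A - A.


A - A = {a - a' : a, a' ∈ A}.
Compute a - a' for each ordered pair (a, a'):
a = -1: -1--1=0, -1-2=-3, -1-3=-4
a = 2: 2--1=3, 2-2=0, 2-3=-1
a = 3: 3--1=4, 3-2=1, 3-3=0
Collecting distinct values (and noting 0 appears from a-a):
A - A = {-4, -3, -1, 0, 1, 3, 4}
|A - A| = 7

A - A = {-4, -3, -1, 0, 1, 3, 4}


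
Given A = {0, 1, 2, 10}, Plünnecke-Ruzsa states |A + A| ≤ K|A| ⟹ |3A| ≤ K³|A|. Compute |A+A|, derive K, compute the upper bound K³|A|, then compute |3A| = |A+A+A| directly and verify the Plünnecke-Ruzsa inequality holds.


|A| = 4.
Step 1: Compute A + A by enumerating all 16 pairs.
A + A = {0, 1, 2, 3, 4, 10, 11, 12, 20}, so |A + A| = 9.
Step 2: Doubling constant K = |A + A|/|A| = 9/4 = 9/4 ≈ 2.2500.
Step 3: Plünnecke-Ruzsa gives |3A| ≤ K³·|A| = (2.2500)³ · 4 ≈ 45.5625.
Step 4: Compute 3A = A + A + A directly by enumerating all triples (a,b,c) ∈ A³; |3A| = 16.
Step 5: Check 16 ≤ 45.5625? Yes ✓.

K = 9/4, Plünnecke-Ruzsa bound K³|A| ≈ 45.5625, |3A| = 16, inequality holds.


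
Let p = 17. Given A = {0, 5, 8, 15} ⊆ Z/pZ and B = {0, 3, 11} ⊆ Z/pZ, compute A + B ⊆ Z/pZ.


Work in Z/17Z: reduce every sum a + b modulo 17.
Enumerate all 12 pairs:
a = 0: 0+0=0, 0+3=3, 0+11=11
a = 5: 5+0=5, 5+3=8, 5+11=16
a = 8: 8+0=8, 8+3=11, 8+11=2
a = 15: 15+0=15, 15+3=1, 15+11=9
Distinct residues collected: {0, 1, 2, 3, 5, 8, 9, 11, 15, 16}
|A + B| = 10 (out of 17 total residues).

A + B = {0, 1, 2, 3, 5, 8, 9, 11, 15, 16}


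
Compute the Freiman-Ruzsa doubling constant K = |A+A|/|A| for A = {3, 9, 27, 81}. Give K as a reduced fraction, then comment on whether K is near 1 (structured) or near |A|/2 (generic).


|A| = 4.
Compute A + A by enumerating all 16 pairs.
A + A = {6, 12, 18, 30, 36, 54, 84, 90, 108, 162}, so |A + A| = 10.
K = |A + A| / |A| = 10/4 = 5/2 ≈ 2.5000.
Reference: AP of size 4 gives K = 7/4 ≈ 1.7500; a fully generic set of size 4 gives K ≈ 2.5000.

|A| = 4, |A + A| = 10, K = 10/4 = 5/2.


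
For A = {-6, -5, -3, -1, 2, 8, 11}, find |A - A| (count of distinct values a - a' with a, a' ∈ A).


A - A = {a - a' : a, a' ∈ A}; |A| = 7.
Bounds: 2|A|-1 ≤ |A - A| ≤ |A|² - |A| + 1, i.e. 13 ≤ |A - A| ≤ 43.
Note: 0 ∈ A - A always (from a - a). The set is symmetric: if d ∈ A - A then -d ∈ A - A.
Enumerate nonzero differences d = a - a' with a > a' (then include -d):
Positive differences: {1, 2, 3, 4, 5, 6, 7, 8, 9, 11, 12, 13, 14, 16, 17}
Full difference set: {0} ∪ (positive diffs) ∪ (negative diffs).
|A - A| = 1 + 2·15 = 31 (matches direct enumeration: 31).

|A - A| = 31


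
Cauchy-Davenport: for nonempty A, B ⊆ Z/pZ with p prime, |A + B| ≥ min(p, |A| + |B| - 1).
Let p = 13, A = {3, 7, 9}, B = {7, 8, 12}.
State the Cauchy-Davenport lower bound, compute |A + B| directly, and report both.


Cauchy-Davenport: |A + B| ≥ min(p, |A| + |B| - 1) for A, B nonempty in Z/pZ.
|A| = 3, |B| = 3, p = 13.
CD lower bound = min(13, 3 + 3 - 1) = min(13, 5) = 5.
Compute A + B mod 13 directly:
a = 3: 3+7=10, 3+8=11, 3+12=2
a = 7: 7+7=1, 7+8=2, 7+12=6
a = 9: 9+7=3, 9+8=4, 9+12=8
A + B = {1, 2, 3, 4, 6, 8, 10, 11}, so |A + B| = 8.
Verify: 8 ≥ 5? Yes ✓.

CD lower bound = 5, actual |A + B| = 8.


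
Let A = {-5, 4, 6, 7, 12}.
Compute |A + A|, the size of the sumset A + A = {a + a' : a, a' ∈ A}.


A + A = {a + a' : a, a' ∈ A}; |A| = 5.
General bounds: 2|A| - 1 ≤ |A + A| ≤ |A|(|A|+1)/2, i.e. 9 ≤ |A + A| ≤ 15.
Lower bound 2|A|-1 is attained iff A is an arithmetic progression.
Enumerate sums a + a' for a ≤ a' (symmetric, so this suffices):
a = -5: -5+-5=-10, -5+4=-1, -5+6=1, -5+7=2, -5+12=7
a = 4: 4+4=8, 4+6=10, 4+7=11, 4+12=16
a = 6: 6+6=12, 6+7=13, 6+12=18
a = 7: 7+7=14, 7+12=19
a = 12: 12+12=24
Distinct sums: {-10, -1, 1, 2, 7, 8, 10, 11, 12, 13, 14, 16, 18, 19, 24}
|A + A| = 15

|A + A| = 15


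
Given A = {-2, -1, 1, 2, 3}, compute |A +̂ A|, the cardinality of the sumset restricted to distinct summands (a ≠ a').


Restricted sumset: A +̂ A = {a + a' : a ∈ A, a' ∈ A, a ≠ a'}.
Equivalently, take A + A and drop any sum 2a that is achievable ONLY as a + a for a ∈ A (i.e. sums representable only with equal summands).
Enumerate pairs (a, a') with a < a' (symmetric, so each unordered pair gives one sum; this covers all a ≠ a'):
  -2 + -1 = -3
  -2 + 1 = -1
  -2 + 2 = 0
  -2 + 3 = 1
  -1 + 1 = 0
  -1 + 2 = 1
  -1 + 3 = 2
  1 + 2 = 3
  1 + 3 = 4
  2 + 3 = 5
Collected distinct sums: {-3, -1, 0, 1, 2, 3, 4, 5}
|A +̂ A| = 8
(Reference bound: |A +̂ A| ≥ 2|A| - 3 for |A| ≥ 2, with |A| = 5 giving ≥ 7.)

|A +̂ A| = 8


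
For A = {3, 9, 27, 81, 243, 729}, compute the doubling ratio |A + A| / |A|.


|A| = 6.
Compute A + A by enumerating all 36 pairs.
A + A = {6, 12, 18, 30, 36, 54, 84, 90, 108, 162, 246, 252, 270, 324, 486, 732, 738, 756, 810, 972, 1458}, so |A + A| = 21.
K = |A + A| / |A| = 21/6 = 7/2 ≈ 3.5000.
Reference: AP of size 6 gives K = 11/6 ≈ 1.8333; a fully generic set of size 6 gives K ≈ 3.5000.

|A| = 6, |A + A| = 21, K = 21/6 = 7/2.


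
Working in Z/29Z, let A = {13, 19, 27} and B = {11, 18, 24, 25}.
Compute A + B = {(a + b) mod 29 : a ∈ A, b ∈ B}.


Work in Z/29Z: reduce every sum a + b modulo 29.
Enumerate all 12 pairs:
a = 13: 13+11=24, 13+18=2, 13+24=8, 13+25=9
a = 19: 19+11=1, 19+18=8, 19+24=14, 19+25=15
a = 27: 27+11=9, 27+18=16, 27+24=22, 27+25=23
Distinct residues collected: {1, 2, 8, 9, 14, 15, 16, 22, 23, 24}
|A + B| = 10 (out of 29 total residues).

A + B = {1, 2, 8, 9, 14, 15, 16, 22, 23, 24}


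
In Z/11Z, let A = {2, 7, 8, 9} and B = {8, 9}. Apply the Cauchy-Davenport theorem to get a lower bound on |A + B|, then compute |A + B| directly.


Cauchy-Davenport: |A + B| ≥ min(p, |A| + |B| - 1) for A, B nonempty in Z/pZ.
|A| = 4, |B| = 2, p = 11.
CD lower bound = min(11, 4 + 2 - 1) = min(11, 5) = 5.
Compute A + B mod 11 directly:
a = 2: 2+8=10, 2+9=0
a = 7: 7+8=4, 7+9=5
a = 8: 8+8=5, 8+9=6
a = 9: 9+8=6, 9+9=7
A + B = {0, 4, 5, 6, 7, 10}, so |A + B| = 6.
Verify: 6 ≥ 5? Yes ✓.

CD lower bound = 5, actual |A + B| = 6.


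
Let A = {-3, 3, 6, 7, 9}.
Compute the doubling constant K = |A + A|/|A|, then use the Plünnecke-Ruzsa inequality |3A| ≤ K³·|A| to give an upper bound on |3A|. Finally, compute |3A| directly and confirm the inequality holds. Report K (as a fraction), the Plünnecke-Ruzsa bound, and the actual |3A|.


|A| = 5.
Step 1: Compute A + A by enumerating all 25 pairs.
A + A = {-6, 0, 3, 4, 6, 9, 10, 12, 13, 14, 15, 16, 18}, so |A + A| = 13.
Step 2: Doubling constant K = |A + A|/|A| = 13/5 = 13/5 ≈ 2.6000.
Step 3: Plünnecke-Ruzsa gives |3A| ≤ K³·|A| = (2.6000)³ · 5 ≈ 87.8800.
Step 4: Compute 3A = A + A + A directly by enumerating all triples (a,b,c) ∈ A³; |3A| = 24.
Step 5: Check 24 ≤ 87.8800? Yes ✓.

K = 13/5, Plünnecke-Ruzsa bound K³|A| ≈ 87.8800, |3A| = 24, inequality holds.


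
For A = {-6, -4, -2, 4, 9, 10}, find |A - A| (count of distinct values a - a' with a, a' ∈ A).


A - A = {a - a' : a, a' ∈ A}; |A| = 6.
Bounds: 2|A|-1 ≤ |A - A| ≤ |A|² - |A| + 1, i.e. 11 ≤ |A - A| ≤ 31.
Note: 0 ∈ A - A always (from a - a). The set is symmetric: if d ∈ A - A then -d ∈ A - A.
Enumerate nonzero differences d = a - a' with a > a' (then include -d):
Positive differences: {1, 2, 4, 5, 6, 8, 10, 11, 12, 13, 14, 15, 16}
Full difference set: {0} ∪ (positive diffs) ∪ (negative diffs).
|A - A| = 1 + 2·13 = 27 (matches direct enumeration: 27).

|A - A| = 27


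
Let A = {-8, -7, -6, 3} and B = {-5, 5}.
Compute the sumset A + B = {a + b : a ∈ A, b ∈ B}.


A + B = {a + b : a ∈ A, b ∈ B}.
Enumerate all |A|·|B| = 4·2 = 8 pairs (a, b) and collect distinct sums.
a = -8: -8+-5=-13, -8+5=-3
a = -7: -7+-5=-12, -7+5=-2
a = -6: -6+-5=-11, -6+5=-1
a = 3: 3+-5=-2, 3+5=8
Collecting distinct sums: A + B = {-13, -12, -11, -3, -2, -1, 8}
|A + B| = 7

A + B = {-13, -12, -11, -3, -2, -1, 8}


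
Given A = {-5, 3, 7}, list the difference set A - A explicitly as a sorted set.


A - A = {a - a' : a, a' ∈ A}.
Compute a - a' for each ordered pair (a, a'):
a = -5: -5--5=0, -5-3=-8, -5-7=-12
a = 3: 3--5=8, 3-3=0, 3-7=-4
a = 7: 7--5=12, 7-3=4, 7-7=0
Collecting distinct values (and noting 0 appears from a-a):
A - A = {-12, -8, -4, 0, 4, 8, 12}
|A - A| = 7

A - A = {-12, -8, -4, 0, 4, 8, 12}


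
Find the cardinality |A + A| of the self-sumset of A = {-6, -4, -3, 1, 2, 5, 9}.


A + A = {a + a' : a, a' ∈ A}; |A| = 7.
General bounds: 2|A| - 1 ≤ |A + A| ≤ |A|(|A|+1)/2, i.e. 13 ≤ |A + A| ≤ 28.
Lower bound 2|A|-1 is attained iff A is an arithmetic progression.
Enumerate sums a + a' for a ≤ a' (symmetric, so this suffices):
a = -6: -6+-6=-12, -6+-4=-10, -6+-3=-9, -6+1=-5, -6+2=-4, -6+5=-1, -6+9=3
a = -4: -4+-4=-8, -4+-3=-7, -4+1=-3, -4+2=-2, -4+5=1, -4+9=5
a = -3: -3+-3=-6, -3+1=-2, -3+2=-1, -3+5=2, -3+9=6
a = 1: 1+1=2, 1+2=3, 1+5=6, 1+9=10
a = 2: 2+2=4, 2+5=7, 2+9=11
a = 5: 5+5=10, 5+9=14
a = 9: 9+9=18
Distinct sums: {-12, -10, -9, -8, -7, -6, -5, -4, -3, -2, -1, 1, 2, 3, 4, 5, 6, 7, 10, 11, 14, 18}
|A + A| = 22

|A + A| = 22


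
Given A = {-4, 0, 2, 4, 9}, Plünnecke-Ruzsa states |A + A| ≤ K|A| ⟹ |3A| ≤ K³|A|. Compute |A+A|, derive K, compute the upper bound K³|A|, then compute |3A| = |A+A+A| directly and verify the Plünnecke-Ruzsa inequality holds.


|A| = 5.
Step 1: Compute A + A by enumerating all 25 pairs.
A + A = {-8, -4, -2, 0, 2, 4, 5, 6, 8, 9, 11, 13, 18}, so |A + A| = 13.
Step 2: Doubling constant K = |A + A|/|A| = 13/5 = 13/5 ≈ 2.6000.
Step 3: Plünnecke-Ruzsa gives |3A| ≤ K³·|A| = (2.6000)³ · 5 ≈ 87.8800.
Step 4: Compute 3A = A + A + A directly by enumerating all triples (a,b,c) ∈ A³; |3A| = 25.
Step 5: Check 25 ≤ 87.8800? Yes ✓.

K = 13/5, Plünnecke-Ruzsa bound K³|A| ≈ 87.8800, |3A| = 25, inequality holds.


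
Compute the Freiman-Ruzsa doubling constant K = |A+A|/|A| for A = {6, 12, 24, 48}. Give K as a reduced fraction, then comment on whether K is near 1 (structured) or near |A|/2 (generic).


|A| = 4.
Compute A + A by enumerating all 16 pairs.
A + A = {12, 18, 24, 30, 36, 48, 54, 60, 72, 96}, so |A + A| = 10.
K = |A + A| / |A| = 10/4 = 5/2 ≈ 2.5000.
Reference: AP of size 4 gives K = 7/4 ≈ 1.7500; a fully generic set of size 4 gives K ≈ 2.5000.

|A| = 4, |A + A| = 10, K = 10/4 = 5/2.


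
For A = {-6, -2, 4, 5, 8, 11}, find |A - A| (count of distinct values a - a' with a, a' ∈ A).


A - A = {a - a' : a, a' ∈ A}; |A| = 6.
Bounds: 2|A|-1 ≤ |A - A| ≤ |A|² - |A| + 1, i.e. 11 ≤ |A - A| ≤ 31.
Note: 0 ∈ A - A always (from a - a). The set is symmetric: if d ∈ A - A then -d ∈ A - A.
Enumerate nonzero differences d = a - a' with a > a' (then include -d):
Positive differences: {1, 3, 4, 6, 7, 10, 11, 13, 14, 17}
Full difference set: {0} ∪ (positive diffs) ∪ (negative diffs).
|A - A| = 1 + 2·10 = 21 (matches direct enumeration: 21).

|A - A| = 21


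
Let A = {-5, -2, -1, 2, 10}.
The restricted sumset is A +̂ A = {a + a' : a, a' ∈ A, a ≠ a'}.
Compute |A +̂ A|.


Restricted sumset: A +̂ A = {a + a' : a ∈ A, a' ∈ A, a ≠ a'}.
Equivalently, take A + A and drop any sum 2a that is achievable ONLY as a + a for a ∈ A (i.e. sums representable only with equal summands).
Enumerate pairs (a, a') with a < a' (symmetric, so each unordered pair gives one sum; this covers all a ≠ a'):
  -5 + -2 = -7
  -5 + -1 = -6
  -5 + 2 = -3
  -5 + 10 = 5
  -2 + -1 = -3
  -2 + 2 = 0
  -2 + 10 = 8
  -1 + 2 = 1
  -1 + 10 = 9
  2 + 10 = 12
Collected distinct sums: {-7, -6, -3, 0, 1, 5, 8, 9, 12}
|A +̂ A| = 9
(Reference bound: |A +̂ A| ≥ 2|A| - 3 for |A| ≥ 2, with |A| = 5 giving ≥ 7.)

|A +̂ A| = 9
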